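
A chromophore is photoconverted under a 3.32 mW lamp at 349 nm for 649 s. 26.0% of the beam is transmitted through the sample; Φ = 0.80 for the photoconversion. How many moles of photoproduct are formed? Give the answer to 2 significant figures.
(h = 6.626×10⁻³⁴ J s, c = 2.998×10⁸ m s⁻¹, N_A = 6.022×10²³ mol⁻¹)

Photon energy at 349 nm: hc/λ = (6.626×10⁻³⁴)(2.998×10⁸)/(349×10⁻⁹) = 5.692×10⁻¹⁹ J.
Energy delivered: (3.32 mW)(649 s) = 2.155 J.
Photons incident: 2.155 / 5.692×10⁻¹⁹ = 3.786×10¹⁸, i.e. 3.786×10¹⁸/6.022×10²³ = 6.287×10⁻⁶ mol.
Fraction absorbed: 1 − 26.0/100 = 0.7400.
Photons absorbed: 0.7400 × 6.287×10⁻⁶ = 4.652×10⁻⁶ mol.
Product: Φ × n_abs = 0.80 × 4.652×10⁻⁶ = 3.722×10⁻⁶ mol.

3.7×10⁻⁶ mol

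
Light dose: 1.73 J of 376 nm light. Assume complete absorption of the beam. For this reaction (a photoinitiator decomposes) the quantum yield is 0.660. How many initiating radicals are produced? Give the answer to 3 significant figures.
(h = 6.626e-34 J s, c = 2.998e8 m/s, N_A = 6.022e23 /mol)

Photon energy at 376 nm: hc/λ = (6.626e-34)(2.998e8)/(376e-9) = 5.283e-19 J.
Photons incident: 1.73 / 5.283e-19 = 3.275e18, i.e. 3.275e18/6.022e23 = 5.438e-6 mol.
Product: Φ × n_abs = 0.660 × 5.438e-6 = 3.589e-6 mol.
As a count: 3.589e-6 × 6.022e23 = 2.16e18.

2.16e18 initiating radicals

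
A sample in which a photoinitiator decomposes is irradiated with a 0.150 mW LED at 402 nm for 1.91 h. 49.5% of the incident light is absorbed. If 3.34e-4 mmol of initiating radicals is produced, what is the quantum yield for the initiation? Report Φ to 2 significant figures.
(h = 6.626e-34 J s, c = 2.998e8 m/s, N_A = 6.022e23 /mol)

Product: 3.34e-4 mmol = 3.34e-7 mol.
Photon energy at 402 nm: hc/λ = (6.626e-34)(2.998e8)/(402e-9) = 4.941e-19 J.
Energy delivered: (0.150 mW)(6876 s) = 1.031 J.
Photons incident: 1.031 / 4.941e-19 = 2.087e18, i.e. 2.087e18/6.022e23 = 3.466e-6 mol.
Photons absorbed: 0.495 × 3.466e-6 = 1.716e-6 mol.
Φ = 3.34e-7 mol / 1.716e-6 mol photons = 0.19.

Φ = 0.19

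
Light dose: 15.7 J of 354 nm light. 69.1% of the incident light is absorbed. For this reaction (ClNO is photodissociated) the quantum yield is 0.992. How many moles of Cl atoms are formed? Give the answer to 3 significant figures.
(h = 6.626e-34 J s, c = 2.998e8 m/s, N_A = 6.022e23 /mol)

3.18e-5 mol

Photon energy at 354 nm: hc/λ = (6.626e-34)(2.998e8)/(354e-9) = 5.612e-19 J.
Photons incident: 15.7 / 5.612e-19 = 2.798e19, i.e. 2.798e19/6.022e23 = 4.646e-5 mol.
Photons absorbed: 0.691 × 4.646e-5 = 3.210e-5 mol.
Product: Φ × n_abs = 0.992 × 3.210e-5 = 3.184e-5 mol.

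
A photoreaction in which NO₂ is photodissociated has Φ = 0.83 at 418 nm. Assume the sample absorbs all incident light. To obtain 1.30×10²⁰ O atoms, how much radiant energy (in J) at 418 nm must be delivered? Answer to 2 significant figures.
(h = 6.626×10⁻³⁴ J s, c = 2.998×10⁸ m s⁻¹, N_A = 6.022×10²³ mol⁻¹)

74 J

Product: 1.30×10²⁰ / 6.022×10²³ = 2.159×10⁻⁴ mol.
Photons that must be absorbed: 2.159×10⁻⁴ / 0.83 = 2.601×10⁻⁴ mol.
Photon energy: hc/λ = 4.752×10⁻¹⁹ J; per mole, 2.862×10⁵ J mol⁻¹.
Energy required: 2.601×10⁻⁴ × 2.862×10⁵ = 74 J.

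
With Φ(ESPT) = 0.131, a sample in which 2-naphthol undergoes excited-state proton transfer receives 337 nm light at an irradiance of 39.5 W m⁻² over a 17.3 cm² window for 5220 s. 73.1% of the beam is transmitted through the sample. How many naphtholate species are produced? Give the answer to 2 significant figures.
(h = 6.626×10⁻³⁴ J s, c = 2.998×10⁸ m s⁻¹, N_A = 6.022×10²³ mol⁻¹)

Photon energy at 337 nm: hc/λ = (6.626×10⁻³⁴)(2.998×10⁸)/(337×10⁻⁹) = 5.895×10⁻¹⁹ J.
Energy delivered: (39.5 W m⁻²)(17.3×10⁻⁴ m²)(5220 s) = 356.7 J.
Photons incident: 356.7 / 5.895×10⁻¹⁹ = 6.051×10²⁰, i.e. 6.051×10²⁰/6.022×10²³ = 0.001005 mol.
Fraction absorbed: 1 − 73.1/100 = 0.2690.
Photons absorbed: 0.2690 × 0.001005 = 2.703×10⁻⁴ mol.
Product: Φ × n_abs = 0.131 × 2.703×10⁻⁴ = 3.541×10⁻⁵ mol.
As a count: 3.541×10⁻⁵ × 6.022×10²³ = 2.1×10¹⁹.

2.1×10¹⁹ species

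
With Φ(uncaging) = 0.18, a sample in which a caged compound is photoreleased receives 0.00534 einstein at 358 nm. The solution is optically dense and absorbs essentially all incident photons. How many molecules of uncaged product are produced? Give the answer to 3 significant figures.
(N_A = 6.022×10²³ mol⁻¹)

5.79×10²⁰ molecules

Product: Φ × n_abs = 0.18 × 0.00534 = 9.612×10⁻⁴ mol.
As a count: 9.612×10⁻⁴ × 6.022×10²³ = 5.79×10²⁰.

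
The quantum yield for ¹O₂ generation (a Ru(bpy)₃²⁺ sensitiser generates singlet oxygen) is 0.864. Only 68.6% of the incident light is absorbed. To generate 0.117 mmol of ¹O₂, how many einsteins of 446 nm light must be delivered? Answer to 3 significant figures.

Product: 0.117 mmol = 1.17×10⁻⁴ mol.
Photons that must be absorbed: 1.17×10⁻⁴ / 0.864 = 1.354×10⁻⁴ mol.
Incident photons needed: 1.354×10⁻⁴ / 0.686 = 1.974×10⁻⁴ mol.

1.97×10⁻⁴ einstein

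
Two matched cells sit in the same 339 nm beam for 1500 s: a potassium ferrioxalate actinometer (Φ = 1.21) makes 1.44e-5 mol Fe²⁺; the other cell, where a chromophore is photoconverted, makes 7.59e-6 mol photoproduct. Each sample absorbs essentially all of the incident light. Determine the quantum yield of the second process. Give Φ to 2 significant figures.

Φ = 0.64

Photons absorbed by the actinometer: 1.44e-5 / 1.21 = 1.190e-5 mol.
Φ(unknown) = 7.59e-6 / 1.190e-5 = 0.64.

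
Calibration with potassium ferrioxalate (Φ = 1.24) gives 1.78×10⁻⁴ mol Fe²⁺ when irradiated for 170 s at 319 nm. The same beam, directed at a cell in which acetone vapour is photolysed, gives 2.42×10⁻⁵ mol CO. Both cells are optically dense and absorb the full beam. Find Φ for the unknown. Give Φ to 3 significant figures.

Photons absorbed by the actinometer: 1.78×10⁻⁴ / 1.24 = 1.435×10⁻⁴ mol.
Φ(unknown) = 2.42×10⁻⁵ / 1.435×10⁻⁴ = 0.169.

Φ = 0.169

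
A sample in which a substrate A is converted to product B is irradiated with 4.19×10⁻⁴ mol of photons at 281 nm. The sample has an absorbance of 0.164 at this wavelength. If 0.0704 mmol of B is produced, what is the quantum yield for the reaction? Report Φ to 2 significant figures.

Product: 0.0704 mmol = 7.04×10⁻⁵ mol.
Fraction absorbed: 1 − 10^(−0.164) = 0.3145.
Photons absorbed: 0.3145 × 4.19×10⁻⁴ = 1.318×10⁻⁴ mol.
Φ = 7.04×10⁻⁵ mol / 1.318×10⁻⁴ mol photons = 0.53.

Φ = 0.53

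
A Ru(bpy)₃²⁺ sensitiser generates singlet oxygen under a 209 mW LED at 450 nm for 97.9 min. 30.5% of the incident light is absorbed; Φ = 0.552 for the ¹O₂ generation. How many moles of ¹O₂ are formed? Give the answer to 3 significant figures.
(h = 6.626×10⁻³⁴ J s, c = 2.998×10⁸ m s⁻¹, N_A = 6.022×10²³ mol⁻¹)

Photon energy at 450 nm: hc/λ = (6.626×10⁻³⁴)(2.998×10⁸)/(450×10⁻⁹) = 4.414×10⁻¹⁹ J.
Energy delivered: (209 mW)(5874 s) = 1228 J.
Photons incident: 1228 / 4.414×10⁻¹⁹ = 2.782×10²¹, i.e. 2.782×10²¹/6.022×10²³ = 0.004620 mol.
Photons absorbed: 0.305 × 0.004620 = 0.001409 mol.
Product: Φ × n_abs = 0.552 × 0.001409 = 7.778×10⁻⁴ mol.

7.78×10⁻⁴ mol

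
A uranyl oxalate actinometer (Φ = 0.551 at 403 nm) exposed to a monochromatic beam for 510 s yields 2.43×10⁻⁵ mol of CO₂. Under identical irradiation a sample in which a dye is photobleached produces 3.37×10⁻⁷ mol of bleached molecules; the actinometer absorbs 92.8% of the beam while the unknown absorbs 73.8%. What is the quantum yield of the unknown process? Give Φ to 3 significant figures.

Photons absorbed by the actinometer: 2.43×10⁻⁵ / 0.551 = 4.410×10⁻⁵ mol.
Incident flux: 4.410×10⁻⁵ / 0.928 = 4.752×10⁻⁵ einstein.
Absorbed by unknown: 0.738 × 4.752×10⁻⁵ = 3.507×10⁻⁵ mol.
Φ(unknown) = 3.37×10⁻⁷ / 3.507×10⁻⁵ = 0.00961.

Φ = 0.00961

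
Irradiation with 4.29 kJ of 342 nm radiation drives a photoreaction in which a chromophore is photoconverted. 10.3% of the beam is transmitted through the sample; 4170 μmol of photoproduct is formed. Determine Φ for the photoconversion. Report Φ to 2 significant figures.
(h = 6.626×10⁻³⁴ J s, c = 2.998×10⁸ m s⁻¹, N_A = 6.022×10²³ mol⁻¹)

Product: 4170 μmol = 0.00417 mol.
Photon energy at 342 nm: hc/λ = (6.626×10⁻³⁴)(2.998×10⁸)/(342×10⁻⁹) = 5.808×10⁻¹⁹ J.
Incident energy: 4.29 kJ = 4290 J.
Photons incident: 4290 / 5.808×10⁻¹⁹ = 7.386×10²¹, i.e. 7.386×10²¹/6.022×10²³ = 0.01227 mol.
Fraction absorbed: 1 − 10.3/100 = 0.8970.
Photons absorbed: 0.8970 × 0.01227 = 0.01101 mol.
Φ = 0.00417 mol / 0.01101 mol photons = 0.38.

Φ = 0.38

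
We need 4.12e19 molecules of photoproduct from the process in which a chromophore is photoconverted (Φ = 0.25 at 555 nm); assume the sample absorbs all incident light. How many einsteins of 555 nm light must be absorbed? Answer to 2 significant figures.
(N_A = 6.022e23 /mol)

2.7e-4 einstein

Product: 4.12e19 / 6.022e23 = 6.842e-5 mol.
Photons that must be absorbed: 6.842e-5 / 0.25 = 2.737e-4 mol.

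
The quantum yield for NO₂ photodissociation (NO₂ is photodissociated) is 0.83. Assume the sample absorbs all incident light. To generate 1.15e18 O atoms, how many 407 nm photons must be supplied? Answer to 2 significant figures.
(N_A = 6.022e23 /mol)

Product: 1.15e18 / 6.022e23 = 1.910e-6 mol.
Photons that must be absorbed: 1.910e-6 / 0.83 = 2.301e-6 mol.
Photon count: 2.301e-6 × 6.022e23 = 1.4e18.

1.4e18 photons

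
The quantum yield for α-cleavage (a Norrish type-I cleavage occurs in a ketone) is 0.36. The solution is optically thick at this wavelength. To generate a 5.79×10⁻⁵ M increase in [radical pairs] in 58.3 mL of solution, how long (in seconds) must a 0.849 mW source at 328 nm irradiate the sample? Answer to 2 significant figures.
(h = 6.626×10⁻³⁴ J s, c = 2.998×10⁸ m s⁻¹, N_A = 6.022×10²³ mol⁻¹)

t ≈ 4000 s

Product: (5.79×10⁻⁵ M)(0.0583 L) = 3.376×10⁻⁶ mol.
Photons that must be absorbed: 3.376×10⁻⁶ / 0.36 = 9.378×10⁻⁶ mol.
Photon energy: hc/λ = 6.056×10⁻¹⁹ J; per mole, 3.647×10⁵ J mol⁻¹.
Energy required: 9.378×10⁻⁶ × 3.647×10⁵ = 3.420 J.
Time: 3.420 J / 0.000849 W = 4000 s.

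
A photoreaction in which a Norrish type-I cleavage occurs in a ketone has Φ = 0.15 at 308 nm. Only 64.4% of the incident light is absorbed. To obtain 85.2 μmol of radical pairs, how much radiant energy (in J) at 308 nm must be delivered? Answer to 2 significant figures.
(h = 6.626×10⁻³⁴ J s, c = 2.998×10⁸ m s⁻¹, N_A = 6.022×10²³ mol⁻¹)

Product: 85.2 μmol = 8.52×10⁻⁵ mol.
Photons that must be absorbed: 8.52×10⁻⁵ / 0.15 = 5.680×10⁻⁴ mol.
Incident photons needed: 5.680×10⁻⁴ / 0.644 = 8.820×10⁻⁴ mol.
Photon energy: hc/λ = 6.450×10⁻¹⁹ J; per mole, 3.884×10⁵ J mol⁻¹.
Energy required: 8.820×10⁻⁴ × 3.884×10⁵ = 340 J.

340 J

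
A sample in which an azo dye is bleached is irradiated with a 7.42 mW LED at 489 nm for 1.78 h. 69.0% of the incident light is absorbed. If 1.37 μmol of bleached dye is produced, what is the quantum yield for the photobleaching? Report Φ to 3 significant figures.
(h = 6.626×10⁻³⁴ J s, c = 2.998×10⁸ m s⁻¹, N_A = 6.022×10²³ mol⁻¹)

Φ = 0.0102

Product: 1.37 μmol = 1.37×10⁻⁶ mol.
Photon energy at 489 nm: hc/λ = (6.626×10⁻³⁴)(2.998×10⁸)/(489×10⁻⁹) = 4.062×10⁻¹⁹ J.
Energy delivered: (7.42 mW)(6408 s) = 47.55 J.
Photons incident: 47.55 / 4.062×10⁻¹⁹ = 1.171×10²⁰, i.e. 1.171×10²⁰/6.022×10²³ = 1.945×10⁻⁴ mol.
Photons absorbed: 0.690 × 1.945×10⁻⁴ = 1.342×10⁻⁴ mol.
Φ = 1.37×10⁻⁶ mol / 1.342×10⁻⁴ mol photons = 0.0102.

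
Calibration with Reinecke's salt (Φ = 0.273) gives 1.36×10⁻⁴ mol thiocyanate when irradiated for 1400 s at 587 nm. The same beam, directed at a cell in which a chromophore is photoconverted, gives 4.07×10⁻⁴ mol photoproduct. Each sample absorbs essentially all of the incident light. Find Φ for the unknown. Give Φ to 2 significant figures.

Photons absorbed by the actinometer: 1.36×10⁻⁴ / 0.273 = 4.982×10⁻⁴ mol.
Φ(unknown) = 4.07×10⁻⁴ / 4.982×10⁻⁴ = 0.82.

Φ = 0.82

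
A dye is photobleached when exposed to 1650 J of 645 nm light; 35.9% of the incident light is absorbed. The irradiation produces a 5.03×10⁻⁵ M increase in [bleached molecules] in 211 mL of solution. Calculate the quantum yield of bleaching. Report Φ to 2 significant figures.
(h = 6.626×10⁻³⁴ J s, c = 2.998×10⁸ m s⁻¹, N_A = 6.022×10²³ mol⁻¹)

Φ = 0.0033

Product: (5.03×10⁻⁵ M)(0.211 L) = 1.061×10⁻⁵ mol.
Photon energy at 645 nm: hc/λ = (6.626×10⁻³⁴)(2.998×10⁸)/(645×10⁻⁹) = 3.080×10⁻¹⁹ J.
Photons incident: 1650 / 3.080×10⁻¹⁹ = 5.357×10²¹, i.e. 5.357×10²¹/6.022×10²³ = 0.008896 mol.
Photons absorbed: 0.359 × 0.008896 = 0.003194 mol.
Φ = 1.061×10⁻⁵ mol / 0.003194 mol photons = 0.0033.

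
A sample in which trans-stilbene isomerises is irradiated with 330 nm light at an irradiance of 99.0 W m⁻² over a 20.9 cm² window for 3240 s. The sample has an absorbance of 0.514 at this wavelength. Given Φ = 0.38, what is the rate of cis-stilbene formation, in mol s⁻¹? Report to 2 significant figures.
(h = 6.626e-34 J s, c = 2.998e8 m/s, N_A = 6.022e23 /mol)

Photon energy at 330 nm: hc/λ = (6.626e-34)(2.998e8)/(330e-9) = 6.020e-19 J.
Energy delivered: (99.0 W m⁻²)(20.9e-4 m²)(3240 s) = 670.4 J.
Photons incident: 670.4 / 6.020e-19 = 1.114e21, i.e. 1.114e21/6.022e23 = 0.001850 mol.
Fraction absorbed: 1 − 10^(−0.514) = 0.6938.
Photons absorbed: 0.6938 × 0.001850 = 0.001284 mol.
Product formed: 0.38 × 0.001284 = 4.879e-4 mol.
Rate: 4.879e-4 / 3240 s = 1.5e-7 mol s⁻¹.

1.5e-7 mol s⁻¹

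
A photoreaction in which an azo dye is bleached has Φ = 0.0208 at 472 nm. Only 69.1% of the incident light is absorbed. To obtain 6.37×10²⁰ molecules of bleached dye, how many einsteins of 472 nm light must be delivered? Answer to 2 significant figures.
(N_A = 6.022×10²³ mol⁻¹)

0.074 einstein

Product: 6.37×10²⁰ / 6.022×10²³ = 0.001058 mol.
Photons that must be absorbed: 0.001058 / 0.0208 = 0.05087 mol.
Incident photons needed: 0.05087 / 0.691 = 0.07362 mol.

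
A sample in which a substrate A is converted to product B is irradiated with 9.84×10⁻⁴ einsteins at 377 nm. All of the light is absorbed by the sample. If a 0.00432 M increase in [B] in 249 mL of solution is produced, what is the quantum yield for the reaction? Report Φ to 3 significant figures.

Φ = 1.09

Product: (0.00432 M)(0.249 L) = 0.001076 mol.
Φ = 0.001076 mol / 9.84×10⁻⁴ mol photons = 1.09.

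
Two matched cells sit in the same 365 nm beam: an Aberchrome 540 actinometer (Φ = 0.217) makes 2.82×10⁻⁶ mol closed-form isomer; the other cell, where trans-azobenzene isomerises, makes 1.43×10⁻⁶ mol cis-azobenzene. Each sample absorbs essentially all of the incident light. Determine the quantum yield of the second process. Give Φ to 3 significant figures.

Φ = 0.110

Photons absorbed by the actinometer: 2.82×10⁻⁶ / 0.217 = 1.300×10⁻⁵ mol.
Φ(unknown) = 1.43×10⁻⁶ / 1.300×10⁻⁵ = 0.110.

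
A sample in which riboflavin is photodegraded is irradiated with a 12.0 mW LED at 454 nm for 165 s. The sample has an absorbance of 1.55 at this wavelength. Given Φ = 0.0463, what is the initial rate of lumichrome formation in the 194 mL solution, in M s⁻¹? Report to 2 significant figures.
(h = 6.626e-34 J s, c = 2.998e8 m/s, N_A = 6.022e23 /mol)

Photon energy at 454 nm: hc/λ = (6.626e-34)(2.998e8)/(454e-9) = 4.375e-19 J.
Energy delivered: (12.0 mW)(165 s) = 1.980 J.
Photons incident: 1.980 / 4.375e-19 = 4.526e18, i.e. 4.526e18/6.022e23 = 7.516e-6 mol.
Fraction absorbed: 1 − 10^(−1.55) = 0.9718.
Photons absorbed: 0.9718 × 7.516e-6 = 7.304e-6 mol.
Product formed: 0.0463 × 7.304e-6 = 3.382e-7 mol.
Rate: 3.382e-7 mol / (165 s × 0.194 L) = 1.1e-8 M s⁻¹.

1.1e-8 M s⁻¹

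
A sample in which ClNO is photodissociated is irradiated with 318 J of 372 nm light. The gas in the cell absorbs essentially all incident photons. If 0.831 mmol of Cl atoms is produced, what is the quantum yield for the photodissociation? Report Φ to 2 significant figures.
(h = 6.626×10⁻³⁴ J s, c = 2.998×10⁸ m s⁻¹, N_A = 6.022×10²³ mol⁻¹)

Product: 0.831 mmol = 8.31×10⁻⁴ mol.
Photon energy at 372 nm: hc/λ = (6.626×10⁻³⁴)(2.998×10⁸)/(372×10⁻⁹) = 5.340×10⁻¹⁹ J.
Photons incident: 318 / 5.340×10⁻¹⁹ = 5.955×10²⁰, i.e. 5.955×10²⁰/6.022×10²³ = 9.889×10⁻⁴ mol.
Φ = 8.31×10⁻⁴ mol / 9.889×10⁻⁴ mol photons = 0.84.

Φ = 0.84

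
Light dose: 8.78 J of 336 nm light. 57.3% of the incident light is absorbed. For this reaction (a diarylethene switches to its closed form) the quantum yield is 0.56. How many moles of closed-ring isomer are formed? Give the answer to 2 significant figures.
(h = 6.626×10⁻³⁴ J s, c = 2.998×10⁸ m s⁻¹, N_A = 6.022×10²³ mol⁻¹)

7.9×10⁻⁶ mol

Photon energy at 336 nm: hc/λ = (6.626×10⁻³⁴)(2.998×10⁸)/(336×10⁻⁹) = 5.912×10⁻¹⁹ J.
Photons incident: 8.78 / 5.912×10⁻¹⁹ = 1.485×10¹⁹, i.e. 1.485×10¹⁹/6.022×10²³ = 2.466×10⁻⁵ mol.
Photons absorbed: 0.573 × 2.466×10⁻⁵ = 1.413×10⁻⁵ mol.
Product: Φ × n_abs = 0.56 × 1.413×10⁻⁵ = 7.913×10⁻⁶ mol.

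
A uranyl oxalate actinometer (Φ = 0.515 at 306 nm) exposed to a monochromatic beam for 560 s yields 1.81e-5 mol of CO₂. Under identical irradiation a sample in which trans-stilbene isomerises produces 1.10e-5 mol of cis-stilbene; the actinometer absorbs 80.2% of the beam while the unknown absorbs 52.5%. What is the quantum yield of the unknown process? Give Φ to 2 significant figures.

Φ = 0.48

Photons absorbed by the actinometer: 1.81e-5 / 0.515 = 3.515e-5 mol.
Incident flux: 3.515e-5 / 0.802 = 4.383e-5 einstein.
Absorbed by unknown: 0.525 × 4.383e-5 = 2.301e-5 mol.
Φ(unknown) = 1.10e-5 / 2.301e-5 = 0.48.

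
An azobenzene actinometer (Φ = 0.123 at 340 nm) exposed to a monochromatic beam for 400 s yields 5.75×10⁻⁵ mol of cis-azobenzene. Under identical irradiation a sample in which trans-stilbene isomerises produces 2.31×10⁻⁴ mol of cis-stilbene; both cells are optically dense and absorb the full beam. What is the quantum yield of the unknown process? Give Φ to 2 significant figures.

Photons absorbed by the actinometer: 5.75×10⁻⁵ / 0.123 = 4.675×10⁻⁴ mol.
Φ(unknown) = 2.31×10⁻⁴ / 4.675×10⁻⁴ = 0.49.

Φ = 0.49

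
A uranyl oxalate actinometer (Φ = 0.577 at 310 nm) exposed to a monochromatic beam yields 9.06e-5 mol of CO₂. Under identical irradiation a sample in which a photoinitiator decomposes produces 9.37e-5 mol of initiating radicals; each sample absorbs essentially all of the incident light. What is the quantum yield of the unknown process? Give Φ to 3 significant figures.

Φ = 0.597

Photons absorbed by the actinometer: 9.06e-5 / 0.577 = 1.570e-4 mol.
Φ(unknown) = 9.37e-5 / 1.570e-4 = 0.597.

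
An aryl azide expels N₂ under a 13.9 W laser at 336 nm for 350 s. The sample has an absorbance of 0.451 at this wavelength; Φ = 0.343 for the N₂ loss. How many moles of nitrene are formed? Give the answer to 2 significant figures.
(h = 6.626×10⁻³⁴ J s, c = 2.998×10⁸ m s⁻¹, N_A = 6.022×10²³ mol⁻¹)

Photon energy at 336 nm: hc/λ = (6.626×10⁻³⁴)(2.998×10⁸)/(336×10⁻⁹) = 5.912×10⁻¹⁹ J.
Energy delivered: (13.9 W)(350 s) = 4865 J.
Photons incident: 4865 / 5.912×10⁻¹⁹ = 8.229×10²¹, i.e. 8.229×10²¹/6.022×10²³ = 0.01366 mol.
Fraction absorbed: 1 − 10^(−0.451) = 0.6460.
Photons absorbed: 0.6460 × 0.01366 = 0.008824 mol.
Product: Φ × n_abs = 0.343 × 0.008824 = 0.003027 mol.

0.0030 mol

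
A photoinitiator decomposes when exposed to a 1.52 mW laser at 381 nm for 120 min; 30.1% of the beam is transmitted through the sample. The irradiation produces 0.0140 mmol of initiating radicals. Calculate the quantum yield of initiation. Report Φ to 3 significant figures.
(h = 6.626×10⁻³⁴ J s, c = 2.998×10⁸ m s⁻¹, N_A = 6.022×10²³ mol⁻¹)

Product: 0.0140 mmol = 1.40×10⁻⁵ mol.
Photon energy at 381 nm: hc/λ = (6.626×10⁻³⁴)(2.998×10⁸)/(381×10⁻⁹) = 5.214×10⁻¹⁹ J.
Energy delivered: (1.52 mW)(7200 s) = 10.94 J.
Photons incident: 10.94 / 5.214×10⁻¹⁹ = 2.098×10¹⁹, i.e. 2.098×10¹⁹/6.022×10²³ = 3.484×10⁻⁵ mol.
Fraction absorbed: 1 − 30.1/100 = 0.6990.
Photons absorbed: 0.6990 × 3.484×10⁻⁵ = 2.435×10⁻⁵ mol.
Φ = 1.40×10⁻⁵ mol / 2.435×10⁻⁵ mol photons = 0.575.

Φ = 0.575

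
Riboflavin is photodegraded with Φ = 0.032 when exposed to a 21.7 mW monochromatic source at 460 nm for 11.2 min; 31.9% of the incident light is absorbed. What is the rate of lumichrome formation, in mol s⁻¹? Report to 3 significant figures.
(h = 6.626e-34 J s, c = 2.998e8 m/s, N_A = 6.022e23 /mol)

8.52e-10 mol s⁻¹

Photon energy at 460 nm: hc/λ = (6.626e-34)(2.998e8)/(460e-9) = 4.318e-19 J.
Energy delivered: (21.7 mW)(672 s) = 14.58 J.
Photons incident: 14.58 / 4.318e-19 = 3.377e19, i.e. 3.377e19/6.022e23 = 5.608e-5 mol.
Photons absorbed: 0.319 × 5.608e-5 = 1.789e-5 mol.
Product formed: 0.032 × 1.789e-5 = 5.725e-7 mol.
Rate: 5.725e-7 / 672 s = 8.52e-10 mol s⁻¹.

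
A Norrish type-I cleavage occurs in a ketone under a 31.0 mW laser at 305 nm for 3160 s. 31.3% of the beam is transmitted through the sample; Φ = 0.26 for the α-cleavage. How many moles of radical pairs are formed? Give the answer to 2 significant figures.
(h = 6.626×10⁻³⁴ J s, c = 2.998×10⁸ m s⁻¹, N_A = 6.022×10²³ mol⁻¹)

4.5×10⁻⁵ mol

Photon energy at 305 nm: hc/λ = (6.626×10⁻³⁴)(2.998×10⁸)/(305×10⁻⁹) = 6.513×10⁻¹⁹ J.
Energy delivered: (31.0 mW)(3160 s) = 97.96 J.
Photons incident: 97.96 / 6.513×10⁻¹⁹ = 1.504×10²⁰, i.e. 1.504×10²⁰/6.022×10²³ = 2.498×10⁻⁴ mol.
Fraction absorbed: 1 − 31.3/100 = 0.6870.
Photons absorbed: 0.6870 × 2.498×10⁻⁴ = 1.716×10⁻⁴ mol.
Product: Φ × n_abs = 0.26 × 1.716×10⁻⁴ = 4.462×10⁻⁵ mol.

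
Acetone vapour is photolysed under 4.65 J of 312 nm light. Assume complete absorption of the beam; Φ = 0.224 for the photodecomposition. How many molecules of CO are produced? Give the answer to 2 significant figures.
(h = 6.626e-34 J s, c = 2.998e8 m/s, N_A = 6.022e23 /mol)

1.6e18 molecules

Photon energy at 312 nm: hc/λ = (6.626e-34)(2.998e8)/(312e-9) = 6.367e-19 J.
Photons incident: 4.65 / 6.367e-19 = 7.303e18, i.e. 7.303e18/6.022e23 = 1.213e-5 mol.
Product: Φ × n_abs = 0.224 × 1.213e-5 = 2.717e-6 mol.
As a count: 2.717e-6 × 6.022e23 = 1.6e18.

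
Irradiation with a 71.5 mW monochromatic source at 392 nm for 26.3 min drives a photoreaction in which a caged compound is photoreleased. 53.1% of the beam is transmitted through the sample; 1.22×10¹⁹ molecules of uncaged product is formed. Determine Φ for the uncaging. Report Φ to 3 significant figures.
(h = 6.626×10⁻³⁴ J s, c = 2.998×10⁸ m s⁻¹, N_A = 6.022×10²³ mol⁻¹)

Product: 1.22×10¹⁹ / 6.022×10²³ = 2.026×10⁻⁵ mol.
Photon energy at 392 nm: hc/λ = (6.626×10⁻³⁴)(2.998×10⁸)/(392×10⁻⁹) = 5.068×10⁻¹⁹ J.
Energy delivered: (71.5 mW)(1578 s) = 112.8 J.
Photons incident: 112.8 / 5.068×10⁻¹⁹ = 2.226×10²⁰, i.e. 2.226×10²⁰/6.022×10²³ = 3.696×10⁻⁴ mol.
Fraction absorbed: 1 − 53.1/100 = 0.4690.
Photons absorbed: 0.4690 × 3.696×10⁻⁴ = 1.733×10⁻⁴ mol.
Φ = 2.026×10⁻⁵ mol / 1.733×10⁻⁴ mol photons = 0.117.

Φ = 0.117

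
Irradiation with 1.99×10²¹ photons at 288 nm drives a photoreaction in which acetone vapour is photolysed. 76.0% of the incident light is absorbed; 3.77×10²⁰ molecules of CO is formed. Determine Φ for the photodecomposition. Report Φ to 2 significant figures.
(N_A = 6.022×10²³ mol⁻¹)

Φ = 0.25

Product: 3.77×10²⁰ / 6.022×10²³ = 6.260×10⁻⁴ mol.
Moles of photons: 1.99×10²¹ / 6.022×10²³ = 0.003305 mol.
Photons absorbed: 0.760 × 0.003305 = 0.002512 mol.
Φ = 6.260×10⁻⁴ mol / 0.002512 mol photons = 0.25.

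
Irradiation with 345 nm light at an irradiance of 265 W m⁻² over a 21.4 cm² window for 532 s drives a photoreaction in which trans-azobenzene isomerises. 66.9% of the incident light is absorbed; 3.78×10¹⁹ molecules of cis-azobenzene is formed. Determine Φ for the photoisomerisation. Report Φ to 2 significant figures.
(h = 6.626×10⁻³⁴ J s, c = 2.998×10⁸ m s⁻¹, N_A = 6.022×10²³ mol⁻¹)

Φ = 0.11

Product: 3.78×10¹⁹ / 6.022×10²³ = 6.277×10⁻⁵ mol.
Photon energy at 345 nm: hc/λ = (6.626×10⁻³⁴)(2.998×10⁸)/(345×10⁻⁹) = 5.758×10⁻¹⁹ J.
Energy delivered: (265 W m⁻²)(21.4×10⁻⁴ m²)(532 s) = 301.7 J.
Photons incident: 301.7 / 5.758×10⁻¹⁹ = 5.240×10²⁰, i.e. 5.240×10²⁰/6.022×10²³ = 8.701×10⁻⁴ mol.
Photons absorbed: 0.669 × 8.701×10⁻⁴ = 5.821×10⁻⁴ mol.
Φ = 6.277×10⁻⁵ mol / 5.821×10⁻⁴ mol photons = 0.11.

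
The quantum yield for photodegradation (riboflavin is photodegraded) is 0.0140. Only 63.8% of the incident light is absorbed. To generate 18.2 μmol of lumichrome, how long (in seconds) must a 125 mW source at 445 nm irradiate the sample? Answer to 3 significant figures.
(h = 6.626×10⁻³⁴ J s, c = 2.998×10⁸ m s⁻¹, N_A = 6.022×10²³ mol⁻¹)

t ≈ 4380 s

Product: 18.2 μmol = 1.82×10⁻⁵ mol.
Photons that must be absorbed: 1.82×10⁻⁵ / 0.0140 = 0.001300 mol.
Incident photons needed: 0.001300 / 0.638 = 0.002038 mol.
Photon energy: hc/λ = 4.464×10⁻¹⁹ J; per mole, 2.688×10⁵ J mol⁻¹.
Energy required: 0.002038 × 2.688×10⁵ = 547.8 J.
Time: 547.8 J / 0.125 W = 4380 s.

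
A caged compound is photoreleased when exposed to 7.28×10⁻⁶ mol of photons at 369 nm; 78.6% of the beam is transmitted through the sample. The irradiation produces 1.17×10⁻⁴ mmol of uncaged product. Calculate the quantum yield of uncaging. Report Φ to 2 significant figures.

Φ = 0.075

Product: 1.17×10⁻⁴ mmol = 1.17×10⁻⁷ mol.
Fraction absorbed: 1 − 78.6/100 = 0.2140.
Photons absorbed: 0.2140 × 7.28×10⁻⁶ = 1.558×10⁻⁶ mol.
Φ = 1.17×10⁻⁷ mol / 1.558×10⁻⁶ mol photons = 0.075.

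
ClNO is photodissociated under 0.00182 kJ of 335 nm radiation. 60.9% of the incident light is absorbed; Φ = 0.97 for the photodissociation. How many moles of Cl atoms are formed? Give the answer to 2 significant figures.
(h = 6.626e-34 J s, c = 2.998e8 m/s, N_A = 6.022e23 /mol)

Photon energy at 335 nm: hc/λ = (6.626e-34)(2.998e8)/(335e-9) = 5.930e-19 J.
Incident energy: 0.00182 kJ = 1.82 J.
Photons incident: 1.82 / 5.930e-19 = 3.069e18, i.e. 3.069e18/6.022e23 = 5.096e-6 mol.
Photons absorbed: 0.609 × 5.096e-6 = 3.103e-6 mol.
Product: Φ × n_abs = 0.97 × 3.103e-6 = 3.010e-6 mol.

3.0e-6 mol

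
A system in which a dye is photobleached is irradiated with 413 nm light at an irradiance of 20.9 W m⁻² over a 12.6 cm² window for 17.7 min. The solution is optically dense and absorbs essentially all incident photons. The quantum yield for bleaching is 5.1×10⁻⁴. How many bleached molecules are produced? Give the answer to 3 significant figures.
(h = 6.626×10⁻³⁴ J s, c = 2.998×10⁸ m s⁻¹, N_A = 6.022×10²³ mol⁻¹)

2.97×10¹⁶ bleached molecules

Photon energy at 413 nm: hc/λ = (6.626×10⁻³⁴)(2.998×10⁸)/(413×10⁻⁹) = 4.810×10⁻¹⁹ J.
Energy delivered: (20.9 W m⁻²)(12.6×10⁻⁴ m²)(1062 s) = 27.97 J.
Photons incident: 27.97 / 4.810×10⁻¹⁹ = 5.815×10¹⁹, i.e. 5.815×10¹⁹/6.022×10²³ = 9.656×10⁻⁵ mol.
Product: Φ × n_abs = 5.1×10⁻⁴ × 9.656×10⁻⁵ = 4.925×10⁻⁸ mol.
As a count: 4.925×10⁻⁸ × 6.022×10²³ = 2.97×10¹⁶.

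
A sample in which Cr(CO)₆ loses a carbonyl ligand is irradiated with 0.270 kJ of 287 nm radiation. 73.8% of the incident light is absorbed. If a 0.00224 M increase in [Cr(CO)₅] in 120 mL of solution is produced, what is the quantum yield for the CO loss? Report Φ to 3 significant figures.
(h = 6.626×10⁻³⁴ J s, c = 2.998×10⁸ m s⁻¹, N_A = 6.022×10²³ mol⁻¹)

Φ = 0.562

Product: (0.00224 M)(0.12 L) = 2.688×10⁻⁴ mol.
Photon energy at 287 nm: hc/λ = (6.626×10⁻³⁴)(2.998×10⁸)/(287×10⁻⁹) = 6.922×10⁻¹⁹ J.
Incident energy: 0.270 kJ = 270 J.
Photons incident: 270 / 6.922×10⁻¹⁹ = 3.901×10²⁰, i.e. 3.901×10²⁰/6.022×10²³ = 6.478×10⁻⁴ mol.
Photons absorbed: 0.738 × 6.478×10⁻⁴ = 4.781×10⁻⁴ mol.
Φ = 2.688×10⁻⁴ mol / 4.781×10⁻⁴ mol photons = 0.562.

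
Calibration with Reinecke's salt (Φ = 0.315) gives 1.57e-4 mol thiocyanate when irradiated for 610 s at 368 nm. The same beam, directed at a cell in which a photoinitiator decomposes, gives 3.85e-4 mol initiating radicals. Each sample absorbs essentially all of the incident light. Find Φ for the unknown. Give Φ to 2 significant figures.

Photons absorbed by the actinometer: 1.57e-4 / 0.315 = 4.984e-4 mol.
Φ(unknown) = 3.85e-4 / 4.984e-4 = 0.77.

Φ = 0.77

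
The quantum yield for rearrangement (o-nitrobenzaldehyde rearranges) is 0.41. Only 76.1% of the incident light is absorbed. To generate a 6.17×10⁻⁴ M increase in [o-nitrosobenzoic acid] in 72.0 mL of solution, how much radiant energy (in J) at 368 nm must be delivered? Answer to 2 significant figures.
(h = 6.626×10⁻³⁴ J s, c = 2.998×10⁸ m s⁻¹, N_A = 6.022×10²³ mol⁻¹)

Product: (6.17×10⁻⁴ M)(0.072 L) = 4.442×10⁻⁵ mol.
Photons that must be absorbed: 4.442×10⁻⁵ / 0.41 = 1.083×10⁻⁴ mol.
Incident photons needed: 1.083×10⁻⁴ / 0.761 = 1.423×10⁻⁴ mol.
Photon energy: hc/λ = 5.398×10⁻¹⁹ J; per mole, 3.251×10⁵ J mol⁻¹.
Energy required: 1.423×10⁻⁴ × 3.251×10⁵ = 46 J.

46 J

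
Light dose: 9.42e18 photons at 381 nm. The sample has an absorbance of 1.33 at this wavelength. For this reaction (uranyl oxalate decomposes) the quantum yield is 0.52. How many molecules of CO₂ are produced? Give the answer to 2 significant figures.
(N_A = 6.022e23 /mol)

4.7e18 molecules

Moles of photons: 9.42e18 / 6.022e23 = 1.564e-5 mol.
Fraction absorbed: 1 − 10^(−1.33) = 0.9532.
Photons absorbed: 0.9532 × 1.564e-5 = 1.491e-5 mol.
Product: Φ × n_abs = 0.52 × 1.491e-5 = 7.753e-6 mol.
As a count: 7.753e-6 × 6.022e23 = 4.7e18.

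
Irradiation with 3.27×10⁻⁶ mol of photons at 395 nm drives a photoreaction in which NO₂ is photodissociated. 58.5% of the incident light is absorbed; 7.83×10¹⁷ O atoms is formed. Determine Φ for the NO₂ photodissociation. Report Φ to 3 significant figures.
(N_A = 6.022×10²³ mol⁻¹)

Product: 7.83×10¹⁷ / 6.022×10²³ = 1.300×10⁻⁶ mol.
Photons absorbed: 0.585 × 3.27×10⁻⁶ = 1.913×10⁻⁶ mol.
Φ = 1.300×10⁻⁶ mol / 1.913×10⁻⁶ mol photons = 0.680.

Φ = 0.680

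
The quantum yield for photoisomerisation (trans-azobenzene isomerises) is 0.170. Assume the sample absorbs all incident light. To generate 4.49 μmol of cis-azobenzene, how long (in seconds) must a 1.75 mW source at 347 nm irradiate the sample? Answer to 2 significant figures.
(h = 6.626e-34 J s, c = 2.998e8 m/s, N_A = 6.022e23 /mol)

Product: 4.49 μmol = 4.49e-6 mol.
Photons that must be absorbed: 4.49e-6 / 0.170 = 2.641e-5 mol.
Photon energy: hc/λ = 5.725e-19 J; per mole, 3.448e5 J mol⁻¹.
Energy required: 2.641e-5 × 3.448e5 = 9.106 J.
Time: 9.106 J / 0.00175 W = 5200 s.

t ≈ 5200 s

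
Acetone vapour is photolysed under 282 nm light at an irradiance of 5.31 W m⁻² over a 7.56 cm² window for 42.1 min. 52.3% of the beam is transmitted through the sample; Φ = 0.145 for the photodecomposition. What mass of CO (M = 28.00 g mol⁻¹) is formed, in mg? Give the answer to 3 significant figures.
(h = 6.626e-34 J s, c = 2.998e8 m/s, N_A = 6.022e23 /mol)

Photon energy at 282 nm: hc/λ = (6.626e-34)(2.998e8)/(282e-9) = 7.044e-19 J.
Energy delivered: (5.31 W m⁻²)(7.56e-4 m²)(2526 s) = 10.14 J.
Photons incident: 10.14 / 7.044e-19 = 1.440e19, i.e. 1.440e19/6.022e23 = 2.391e-5 mol.
Fraction absorbed: 1 − 52.3/100 = 0.4770.
Photons absorbed: 0.4770 × 2.391e-5 = 1.141e-5 mol.
Product: Φ × n_abs = 0.145 × 1.141e-5 = 1.654e-6 mol.
Mass: 1.654e-6 × 28.00 = 4.631e-5 g = 0.0463 mg.

0.0463 mg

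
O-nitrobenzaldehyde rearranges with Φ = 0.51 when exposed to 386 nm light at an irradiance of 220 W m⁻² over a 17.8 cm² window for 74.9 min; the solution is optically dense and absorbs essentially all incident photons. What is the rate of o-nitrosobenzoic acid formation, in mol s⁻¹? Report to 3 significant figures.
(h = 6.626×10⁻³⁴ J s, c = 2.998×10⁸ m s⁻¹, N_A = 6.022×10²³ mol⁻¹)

Photon energy at 386 nm: hc/λ = (6.626×10⁻³⁴)(2.998×10⁸)/(386×10⁻⁹) = 5.146×10⁻¹⁹ J.
Energy delivered: (220 W m⁻²)(17.8×10⁻⁴ m²)(4494 s) = 1760 J.
Photons incident: 1760 / 5.146×10⁻¹⁹ = 3.420×10²¹, i.e. 3.420×10²¹/6.022×10²³ = 0.005679 mol.
Product formed: 0.51 × 0.005679 = 0.002896 mol.
Rate: 0.002896 / 4494 s = 6.44×10⁻⁷ mol s⁻¹.

6.44×10⁻⁷ mol s⁻¹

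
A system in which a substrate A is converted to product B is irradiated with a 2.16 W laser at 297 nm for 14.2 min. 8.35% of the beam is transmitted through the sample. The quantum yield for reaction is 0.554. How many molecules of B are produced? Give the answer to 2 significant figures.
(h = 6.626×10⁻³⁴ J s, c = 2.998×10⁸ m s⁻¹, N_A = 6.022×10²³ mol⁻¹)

1.4×10²¹ molecules

Photon energy at 297 nm: hc/λ = (6.626×10⁻³⁴)(2.998×10⁸)/(297×10⁻⁹) = 6.688×10⁻¹⁹ J.
Energy delivered: (2.16 W)(852 s) = 1840 J.
Photons incident: 1840 / 6.688×10⁻¹⁹ = 2.751×10²¹, i.e. 2.751×10²¹/6.022×10²³ = 0.004568 mol.
Fraction absorbed: 1 − 8.35/100 = 0.9165.
Photons absorbed: 0.9165 × 0.004568 = 0.004187 mol.
Product: Φ × n_abs = 0.554 × 0.004187 = 0.002320 mol.
As a count: 0.002320 × 6.022×10²³ = 1.4×10²¹.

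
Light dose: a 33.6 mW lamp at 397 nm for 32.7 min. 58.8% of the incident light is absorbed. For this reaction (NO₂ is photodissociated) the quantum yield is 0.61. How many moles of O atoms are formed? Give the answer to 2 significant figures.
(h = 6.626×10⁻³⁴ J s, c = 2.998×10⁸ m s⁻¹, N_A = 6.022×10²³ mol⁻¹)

Photon energy at 397 nm: hc/λ = (6.626×10⁻³⁴)(2.998×10⁸)/(397×10⁻⁹) = 5.004×10⁻¹⁹ J.
Energy delivered: (33.6 mW)(1962 s) = 65.92 J.
Photons incident: 65.92 / 5.004×10⁻¹⁹ = 1.317×10²⁰, i.e. 1.317×10²⁰/6.022×10²³ = 2.187×10⁻⁴ mol.
Photons absorbed: 0.588 × 2.187×10⁻⁴ = 1.286×10⁻⁴ mol.
Product: Φ × n_abs = 0.61 × 1.286×10⁻⁴ = 7.845×10⁻⁵ mol.

7.8×10⁻⁵ mol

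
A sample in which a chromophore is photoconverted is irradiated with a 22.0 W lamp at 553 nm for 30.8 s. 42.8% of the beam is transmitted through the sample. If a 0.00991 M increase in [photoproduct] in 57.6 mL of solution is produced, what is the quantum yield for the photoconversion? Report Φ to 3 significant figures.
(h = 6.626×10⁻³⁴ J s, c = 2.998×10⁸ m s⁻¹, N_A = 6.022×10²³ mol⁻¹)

Φ = 0.319

Product: (0.00991 M)(0.0576 L) = 5.708×10⁻⁴ mol.
Photon energy at 553 nm: hc/λ = (6.626×10⁻³⁴)(2.998×10⁸)/(553×10⁻⁹) = 3.592×10⁻¹⁹ J.
Energy delivered: (22.0 W)(30.8 s) = 677.6 J.
Photons incident: 677.6 / 3.592×10⁻¹⁹ = 1.886×10²¹, i.e. 1.886×10²¹/6.022×10²³ = 0.003132 mol.
Fraction absorbed: 1 − 42.8/100 = 0.5720.
Photons absorbed: 0.5720 × 0.003132 = 0.001792 mol.
Φ = 5.708×10⁻⁴ mol / 0.001792 mol photons = 0.319.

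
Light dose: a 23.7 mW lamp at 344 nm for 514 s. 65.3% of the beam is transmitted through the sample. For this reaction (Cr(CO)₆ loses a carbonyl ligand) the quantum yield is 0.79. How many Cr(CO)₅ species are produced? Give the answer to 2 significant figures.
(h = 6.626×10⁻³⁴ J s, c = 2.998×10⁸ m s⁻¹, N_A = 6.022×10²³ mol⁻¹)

Photon energy at 344 nm: hc/λ = (6.626×10⁻³⁴)(2.998×10⁸)/(344×10⁻⁹) = 5.775×10⁻¹⁹ J.
Energy delivered: (23.7 mW)(514 s) = 12.18 J.
Photons incident: 12.18 / 5.775×10⁻¹⁹ = 2.109×10¹⁹, i.e. 2.109×10¹⁹/6.022×10²³ = 3.502×10⁻⁵ mol.
Fraction absorbed: 1 − 65.3/100 = 0.3470.
Photons absorbed: 0.3470 × 3.502×10⁻⁵ = 1.215×10⁻⁵ mol.
Product: Φ × n_abs = 0.79 × 1.215×10⁻⁵ = 9.599×10⁻⁶ mol.
As a count: 9.599×10⁻⁶ × 6.022×10²³ = 5.8×10¹⁸.

5.8×10¹⁸ species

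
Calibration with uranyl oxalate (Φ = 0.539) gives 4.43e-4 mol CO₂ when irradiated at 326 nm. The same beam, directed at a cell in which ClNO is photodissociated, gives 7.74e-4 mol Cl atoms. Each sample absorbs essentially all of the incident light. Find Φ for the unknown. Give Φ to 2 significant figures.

Photons absorbed by the actinometer: 4.43e-4 / 0.539 = 8.219e-4 mol.
Φ(unknown) = 7.74e-4 / 8.219e-4 = 0.94.

Φ = 0.94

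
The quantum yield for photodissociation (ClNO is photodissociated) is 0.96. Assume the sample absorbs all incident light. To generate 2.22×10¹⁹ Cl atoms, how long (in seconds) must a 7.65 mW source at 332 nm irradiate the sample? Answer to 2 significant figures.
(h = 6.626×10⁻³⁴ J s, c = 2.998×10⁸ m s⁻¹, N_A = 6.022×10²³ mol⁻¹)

t ≈ 1800 s

Product: 2.22×10¹⁹ / 6.022×10²³ = 3.686×10⁻⁵ mol.
Photons that must be absorbed: 3.686×10⁻⁵ / 0.96 = 3.840×10⁻⁵ mol.
Photon energy: hc/λ = 5.983×10⁻¹⁹ J; per mole, 3.603×10⁵ J mol⁻¹.
Energy required: 3.840×10⁻⁵ × 3.603×10⁵ = 13.84 J.
Time: 13.84 J / 0.00765 W = 1800 s.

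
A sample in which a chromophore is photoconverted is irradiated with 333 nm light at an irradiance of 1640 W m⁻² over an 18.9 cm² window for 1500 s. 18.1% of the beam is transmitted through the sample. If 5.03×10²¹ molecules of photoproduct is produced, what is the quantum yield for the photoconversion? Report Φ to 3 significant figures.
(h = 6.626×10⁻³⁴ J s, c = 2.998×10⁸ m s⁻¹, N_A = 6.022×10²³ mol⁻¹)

Product: 5.03×10²¹ / 6.022×10²³ = 0.008353 mol.
Photon energy at 333 nm: hc/λ = (6.626×10⁻³⁴)(2.998×10⁸)/(333×10⁻⁹) = 5.965×10⁻¹⁹ J.
Energy delivered: (1640 W m⁻²)(18.9×10⁻⁴ m²)(1500 s) = 4649 J.
Photons incident: 4649 / 5.965×10⁻¹⁹ = 7.794×10²¹, i.e. 7.794×10²¹/6.022×10²³ = 0.01294 mol.
Fraction absorbed: 1 − 18.1/100 = 0.8190.
Photons absorbed: 0.8190 × 0.01294 = 0.01060 mol.
Φ = 0.008353 mol / 0.01060 mol photons = 0.788.

Φ = 0.788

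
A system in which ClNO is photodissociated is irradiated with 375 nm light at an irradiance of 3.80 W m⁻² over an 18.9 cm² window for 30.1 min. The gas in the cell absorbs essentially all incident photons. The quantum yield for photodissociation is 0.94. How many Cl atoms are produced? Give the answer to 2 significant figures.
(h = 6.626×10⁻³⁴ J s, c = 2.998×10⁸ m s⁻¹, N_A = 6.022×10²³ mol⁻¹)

Photon energy at 375 nm: hc/λ = (6.626×10⁻³⁴)(2.998×10⁸)/(375×10⁻⁹) = 5.297×10⁻¹⁹ J.
Energy delivered: (3.80 W m⁻²)(18.9×10⁻⁴ m²)(1806 s) = 12.97 J.
Photons incident: 12.97 / 5.297×10⁻¹⁹ = 2.449×10¹⁹, i.e. 2.449×10¹⁹/6.022×10²³ = 4.067×10⁻⁵ mol.
Product: Φ × n_abs = 0.94 × 4.067×10⁻⁵ = 3.823×10⁻⁵ mol.
As a count: 3.823×10⁻⁵ × 6.022×10²³ = 2.3×10¹⁹.

2.3×10¹⁹ atoms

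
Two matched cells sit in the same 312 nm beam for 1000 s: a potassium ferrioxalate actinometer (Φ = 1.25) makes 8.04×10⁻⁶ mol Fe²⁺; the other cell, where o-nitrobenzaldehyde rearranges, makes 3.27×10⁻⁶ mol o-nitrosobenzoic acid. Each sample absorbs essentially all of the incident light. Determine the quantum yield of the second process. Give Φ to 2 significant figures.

Φ = 0.51

Photons absorbed by the actinometer: 8.04×10⁻⁶ / 1.25 = 6.432×10⁻⁶ mol.
Φ(unknown) = 3.27×10⁻⁶ / 6.432×10⁻⁶ = 0.51.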